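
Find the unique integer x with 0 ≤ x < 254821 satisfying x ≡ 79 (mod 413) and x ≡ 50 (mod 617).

Write x = 79 + 413·k. Then 413·k ≡ 50 − 79 ≡ 588 (mod 617).
Need 413⁻¹ mod 617. Extended Euclid on (617, 413):
617 = 1*413 + 204
413 = 2*204 + 5
204 = 40*5 + 4
5 = 1*4 + 1
4 = 4*1 + 0
Back-substitute:
1 = 5 − 4
1 = −204 + 41·5
1 = 41·413 − 83·204
1 = −83·617 + 124·413
413⁻¹ ≡ 124 (mod 617), so k ≡ 124·588 ≡ 106 (mod 617).
x = 79 + 413·106 = 43857.

43857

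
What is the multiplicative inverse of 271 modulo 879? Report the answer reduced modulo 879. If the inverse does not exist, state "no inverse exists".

Extended Euclidean algorithm:
879 = 3*271 + 66
271 = 4*66 + 7
66 = 9*7 + 3
7 = 2*3 + 1
3 = 3*1 + 0
gcd = 1, so the inverse exists. Back-substitute:
1 = 7 − 2·3
1 = −2·66 + 19·7
1 = 19·271 − 78·66
1 = −78·879 + 253·271
So 271·253 ≡ 1 (mod 879).

253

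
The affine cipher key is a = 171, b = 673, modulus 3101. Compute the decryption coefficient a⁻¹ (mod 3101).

943

Extended Euclidean algorithm:
3101 = 18*171 + 23
171 = 7*23 + 10
23 = 2*10 + 3
10 = 3*3 + 1
3 = 3*1 + 0
Since gcd(171, 3101) = 1, back-substitute to write 1 as a combination:
1 = 10 − 3·3
1 = −3·23 + 7·10
1 = 7·171 − 52·23
1 = −52·3101 + 943·171
So 171·943 ≡ 1 (mod 3101).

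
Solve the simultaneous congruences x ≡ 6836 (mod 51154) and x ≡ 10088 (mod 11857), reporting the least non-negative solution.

Write x = 6836 + 51154·k. Then 51154·k ≡ 10088 − 6836 ≡ 3252 (mod 11857).
Need 51154⁻¹ mod 11857. Extended Euclid on (11857, 3726):
11857 = 3·3726 + 679
3726 = 5·679 + 331
679 = 2·331 + 17
331 = 19·17 + 8
17 = 2·8 + 1
8 = 8·1 + 0
Back-substitute:
1 = 17 − 2·8
1 = −2·331 + 39·17
1 = 39·679 − 80·331
1 = −80·3726 + 439·679
1 = 439·11857 − 1397·3726
51154⁻¹ ≡ 10460 (mod 11857), so k ≡ 10460·3252 ≡ 10044 (mod 11857).
x = 6836 + 51154·10044 = 513797612.

513797612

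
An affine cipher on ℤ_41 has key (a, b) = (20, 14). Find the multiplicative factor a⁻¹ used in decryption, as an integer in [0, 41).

Apply the Euclidean algorithm to 41 and 20:
41 = 2*20 + 1
20 = 20*1 + 0
Since gcd(20, 41) = 1, back-substitute to write 1 as a combination:
1 = 41 − 2·20
Thus 20·(-2) ≡ 1 (mod 41); reducing, -2 mod 41 = 39.

39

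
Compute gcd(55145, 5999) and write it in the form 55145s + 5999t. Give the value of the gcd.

1

Repeated division:
55145 = 9·5999 + 1154
5999 = 5·1154 + 229
1154 = 5·229 + 9
229 = 25·9 + 4
9 = 2·4 + 1
4 = 4·1 + 0
gcd(55145, 5999) = 1.
Back-substituting:
1 = 9 − 2·4
1 = −2·229 + 51·9
1 = 51·1154 − 257·229
1 = −257·5999 + 1336·1154
1 = 1336·55145 − 12281·5999
So 1 = (1336)·55145 + (-12281)·5999.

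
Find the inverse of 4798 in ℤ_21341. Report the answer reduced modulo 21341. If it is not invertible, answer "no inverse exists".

6445

Extended Euclidean algorithm:
21341 = 4*4798 + 2149
4798 = 2*2149 + 500
2149 = 4*500 + 149
500 = 3*149 + 53
149 = 2*53 + 43
53 = 1*43 + 10
43 = 4*10 + 3
10 = 3*3 + 1
3 = 3*1 + 0
Since gcd(4798, 21341) = 1, back-substitute to write 1 as a combination:
1 = 10 − 3·3
1 = −3·43 + 13·10
1 = 13·53 − 16·43
1 = −16·149 + 45·53
1 = 45·500 − 151·149
1 = −151·2149 + 649·500
1 = 649·4798 − 1449·2149
1 = −1449·21341 + 6445·4798
So 4798·6445 ≡ 1 (mod 21341).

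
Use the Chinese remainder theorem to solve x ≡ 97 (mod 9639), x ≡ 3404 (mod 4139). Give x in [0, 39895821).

Write x = 97 + 9639·k. Then 9639·k ≡ 3404 − 97 ≡ 3307 (mod 4139).
Need 9639⁻¹ mod 4139. Extended Euclid on (4139, 1361):
4139 = 3×1361 + 56
1361 = 24×56 + 17
56 = 3×17 + 5
17 = 3×5 + 2
5 = 2×2 + 1
2 = 2×1 + 0
Back-substitute:
1 = 5 − 2·2
1 = −2·17 + 7·5
1 = 7·56 − 23·17
1 = −23·1361 + 559·56
1 = 559·4139 − 1700·1361
9639⁻¹ ≡ 2439 (mod 4139), so k ≡ 2439·3307 ≡ 3001 (mod 4139).
x = 97 + 9639·3001 = 28926736.

28926736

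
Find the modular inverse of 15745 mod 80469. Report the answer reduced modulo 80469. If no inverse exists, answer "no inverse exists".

44341

Apply the Euclidean algorithm to 80469 and 15745:
80469 = 5×15745 + 1744
15745 = 9×1744 + 49
1744 = 35×49 + 29
49 = 1×29 + 20
29 = 1×20 + 9
20 = 2×9 + 2
9 = 4×2 + 1
2 = 2×1 + 0
gcd = 1, so the inverse exists. Back-substitute:
1 = 9 − 4·2
1 = −4·20 + 9·9
1 = 9·29 − 13·20
1 = −13·49 + 22·29
1 = 22·1744 − 783·49
1 = −783·15745 + 7069·1744
1 = 7069·80469 − 36128·15745
Hence 15745⁻¹ ≡ -36128 ≡ 44341 (mod 80469).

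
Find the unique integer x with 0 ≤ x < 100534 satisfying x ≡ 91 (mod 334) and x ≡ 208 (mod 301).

Write x = 91 + 334·k. Then 334·k ≡ 208 − 91 ≡ 117 (mod 301).
Need 334⁻¹ mod 301. Extended Euclid on (301, 33):
301 = 9·33 + 4
33 = 8·4 + 1
4 = 4·1 + 0
Back-substitute:
1 = 33 − 8·4
1 = −8·301 + 73·33
334⁻¹ ≡ 73 (mod 301), so k ≡ 73·117 ≡ 113 (mod 301).
x = 91 + 334·113 = 37833.

37833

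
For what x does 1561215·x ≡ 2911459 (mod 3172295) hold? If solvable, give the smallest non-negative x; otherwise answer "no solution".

gcd(1561215, 3172295):
3172295 = 2·1561215 + 49865
1561215 = 31·49865 + 15400
49865 = 3·15400 + 3665
15400 = 4·3665 + 740
3665 = 4·740 + 705
740 = 1·705 + 35
705 = 20·35 + 5
35 = 7·5 + 0
gcd = 5, but 5 ∤ 2911459, so the congruence has no solution.

no solution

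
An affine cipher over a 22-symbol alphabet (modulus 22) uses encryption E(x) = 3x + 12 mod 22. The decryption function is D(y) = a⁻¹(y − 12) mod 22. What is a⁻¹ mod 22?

15

Extended Euclidean algorithm:
22 = 7*3 + 1
3 = 3*1 + 0
Since gcd(3, 22) = 1, back-substitute to write 1 as a combination:
1 = 22 − 7·3
Hence 3⁻¹ ≡ -7 ≡ 15 (mod 22).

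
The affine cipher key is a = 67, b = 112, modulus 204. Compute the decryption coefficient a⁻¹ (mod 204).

67

Run Euclid on (204, 67):
204 = 3*67 + 3
67 = 22*3 + 1
3 = 3*1 + 0
The gcd is 1. Working backward:
1 = 67 − 22·3
1 = −22·204 + 67·67
So 67·67 ≡ 1 (mod 204).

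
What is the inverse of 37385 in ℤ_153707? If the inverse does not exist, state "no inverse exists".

87274

Extended Euclidean algorithm:
153707 = 4·37385 + 4167
37385 = 8·4167 + 4049
4167 = 1·4049 + 118
4049 = 34·118 + 37
118 = 3·37 + 7
37 = 5·7 + 2
7 = 3·2 + 1
2 = 2·1 + 0
gcd = 1, so the inverse exists. Back-substitute:
1 = 7 − 3·2
1 = −3·37 + 16·7
1 = 16·118 − 51·37
1 = −51·4049 + 1750·118
1 = 1750·4167 − 1801·4049
1 = −1801·37385 + 16158·4167
1 = 16158·153707 − 66433·37385
Thus 37385·(-66433) ≡ 1 (mod 153707); reducing, -66433 mod 153707 = 87274.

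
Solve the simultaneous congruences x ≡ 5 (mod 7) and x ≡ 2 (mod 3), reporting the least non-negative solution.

5

Write x = 5 + 7·k. Then 7·k ≡ 2 − 5 ≡ 0 (mod 3).
Need 7⁻¹ mod 3. Extended Euclid on (3, 1):
3 = 3×1 + 0
7⁻¹ ≡ 1 (mod 3), so k ≡ 1·0 ≡ 0 (mod 3).
x = 5 + 7·0 = 5.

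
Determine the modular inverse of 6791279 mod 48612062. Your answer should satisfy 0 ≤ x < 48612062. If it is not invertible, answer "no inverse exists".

Extended Euclidean algorithm:
48612062 = 7×6791279 + 1073109
6791279 = 6×1073109 + 352625
1073109 = 3×352625 + 15234
352625 = 23×15234 + 2243
15234 = 6×2243 + 1776
2243 = 1×1776 + 467
1776 = 3×467 + 375
467 = 1×375 + 92
375 = 4×92 + 7
92 = 13×7 + 1
7 = 7×1 + 0
gcd = 1, so the inverse exists. Back-substitute:
1 = 92 − 13·7
1 = −13·375 + 53·92
1 = 53·467 − 66·375
1 = −66·1776 + 251·467
1 = 251·2243 − 317·1776
1 = −317·15234 + 2153·2243
1 = 2153·352625 − 49836·15234
1 = −49836·1073109 + 151661·352625
1 = 151661·6791279 − 959802·1073109
1 = −959802·48612062 + 6870275·6791279
So 6791279·6870275 ≡ 1 (mod 48612062).

6870275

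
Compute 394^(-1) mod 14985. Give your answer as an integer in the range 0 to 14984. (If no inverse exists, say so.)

Apply the Euclidean algorithm to 14985 and 394:
14985 = 38*394 + 13
394 = 30*13 + 4
13 = 3*4 + 1
4 = 4*1 + 0
gcd = 1, so the inverse exists. Back-substitute:
1 = 13 − 3·4
1 = −3·394 + 91·13
1 = 91·14985 − 3461·394
Thus 394·(-3461) ≡ 1 (mod 14985); reducing, -3461 mod 14985 = 11524.

11524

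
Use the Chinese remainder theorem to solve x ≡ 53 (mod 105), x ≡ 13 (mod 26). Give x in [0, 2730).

Write x = 53 + 105·k. Then 105·k ≡ 13 − 53 ≡ 12 (mod 26).
Need 105⁻¹ mod 26. Extended Euclid on (26, 1):
26 = 26·1 + 0
105⁻¹ ≡ 1 (mod 26), so k ≡ 1·12 ≡ 12 (mod 26).
x = 53 + 105·12 = 1313.

1313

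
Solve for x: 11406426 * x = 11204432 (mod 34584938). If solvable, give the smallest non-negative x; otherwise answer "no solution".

First find gcd(11406426, 34584938):
34584938 = 3·11406426 + 365660
11406426 = 31·365660 + 70966
365660 = 5·70966 + 10830
70966 = 6·10830 + 5986
10830 = 1·5986 + 4844
5986 = 1·4844 + 1142
4844 = 4·1142 + 276
1142 = 4·276 + 38
276 = 7·38 + 10
38 = 3·10 + 8
10 = 1·8 + 2
8 = 4·2 + 0
gcd = 2 and 2 | 11204432, so solutions exist. Divide through by 2: 5703213x ≡ 5602216 (mod 17292469).
Now find 5703213⁻¹ mod 17292469:
17292469 = 3·5703213 + 182830
5703213 = 31·182830 + 35483
182830 = 5·35483 + 5415
35483 = 6·5415 + 2993
5415 = 1·2993 + 2422
2993 = 1·2422 + 571
2422 = 4·571 + 138
571 = 4·138 + 19
138 = 7·19 + 5
19 = 3·5 + 4
5 = 1·4 + 1
4 = 4·1 + 0
Back-substitute:
1 = 5 − 4
1 = −19 + 4·5
1 = 4·138 − 29·19
1 = −29·571 + 120·138
1 = 120·2422 − 509·571
1 = −509·2993 + 629·2422
1 = 629·5415 − 1138·2993
1 = −1138·35483 + 7457·5415
1 = 7457·182830 − 38423·35483
1 = −38423·5703213 + 1198570·182830
1 = 1198570·17292469 − 3634133·5703213
So 5703213·(-3634133) ≡ 1 (mod 17292469), i.e. 5703213⁻¹ ≡ 13658336.
Then x ≡ 13658336·5602216 ≡ 3876077 (mod 17292469); the smallest non-negative solution is x = 3876077.

3876077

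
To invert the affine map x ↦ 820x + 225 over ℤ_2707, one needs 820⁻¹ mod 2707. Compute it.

2433

Run Euclid on (2707, 820):
2707 = 3×820 + 247
820 = 3×247 + 79
247 = 3×79 + 10
79 = 7×10 + 9
10 = 1×9 + 1
9 = 9×1 + 0
Since gcd(820, 2707) = 1, back-substitute to write 1 as a combination:
1 = 10 − 9
1 = −79 + 8·10
1 = 8·247 − 25·79
1 = −25·820 + 83·247
1 = 83·2707 − 274·820
Thus 820·(-274) ≡ 1 (mod 2707); reducing, -274 mod 2707 = 2433.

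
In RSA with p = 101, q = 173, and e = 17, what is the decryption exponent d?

13153

φ(n) = (p−1)(q−1) = 100·172 = 17200.
Need d with 17·d ≡ 1 (mod 17200). Apply the extended Euclidean algorithm:
17200 = 1011×17 + 13
17 = 1×13 + 4
13 = 3×4 + 1
4 = 4×1 + 0
Back-substitute:
1 = 13 − 3·4
1 = −3·17 + 4·13
1 = 4·17200 − 4047·17
So 17·(-4047) ≡ 1 (mod 17200), hence d ≡ -4047 ≡ 13153 (mod 17200).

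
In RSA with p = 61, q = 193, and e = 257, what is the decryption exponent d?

φ(n) = (p−1)(q−1) = 60·192 = 11520.
Need d with 257·d ≡ 1 (mod 11520). Apply the extended Euclidean algorithm:
11520 = 44*257 + 212
257 = 1*212 + 45
212 = 4*45 + 32
45 = 1*32 + 13
32 = 2*13 + 6
13 = 2*6 + 1
6 = 6*1 + 0
Back-substitute:
1 = 13 − 2·6
1 = −2·32 + 5·13
1 = 5·45 − 7·32
1 = −7·212 + 33·45
1 = 33·257 − 40·212
1 = −40·11520 + 1793·257
So 257·1793 ≡ 1 (mod 11520), hence d = 1793.

1793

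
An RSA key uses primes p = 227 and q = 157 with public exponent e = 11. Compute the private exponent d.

φ(n) = (p−1)(q−1) = 226·156 = 35256.
Need d with 11·d ≡ 1 (mod 35256). Apply the extended Euclidean algorithm:
35256 = 3205×11 + 1
11 = 11×1 + 0
Back-substitute:
1 = 35256 − 3205·11
So 11·(-3205) ≡ 1 (mod 35256), hence d ≡ -3205 ≡ 32051 (mod 35256).

32051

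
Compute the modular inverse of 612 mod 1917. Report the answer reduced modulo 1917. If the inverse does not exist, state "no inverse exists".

no inverse exists

Euclidean algorithm on 1917, 612:
1917 = 3×612 + 81
612 = 7×81 + 45
81 = 1×45 + 36
45 = 1×36 + 9
36 = 4×9 + 0
gcd(612, 1917) = 9 ≠ 1, so 612 has no multiplicative inverse modulo 1917.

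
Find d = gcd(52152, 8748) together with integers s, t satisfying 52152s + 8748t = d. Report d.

Apply Euclid's algorithm to 52152 and 8748:
52152 = 5*8748 + 8412
8748 = 1*8412 + 336
8412 = 25*336 + 12
336 = 28*12 + 0
gcd(52152, 8748) = 12.
Back-substituting:
12 = 8412 − 25·336
12 = −25·8748 + 26·8412
12 = 26·52152 − 155·8748
So 12 = (26)·52152 + (-155)·8748.

12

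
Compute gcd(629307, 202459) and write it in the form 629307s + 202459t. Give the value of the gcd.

Euclidean algorithm:
629307 = 3*202459 + 21930
202459 = 9*21930 + 5089
21930 = 4*5089 + 1574
5089 = 3*1574 + 367
1574 = 4*367 + 106
367 = 3*106 + 49
106 = 2*49 + 8
49 = 6*8 + 1
8 = 8*1 + 0
gcd(629307, 202459) = 1.
Express as a combination:
1 = 49 − 6·8
1 = −6·106 + 13·49
1 = 13·367 − 45·106
1 = −45·1574 + 193·367
1 = 193·5089 − 624·1574
1 = −624·21930 + 2689·5089
1 = 2689·202459 − 24825·21930
1 = −24825·629307 + 77164·202459
So 1 = (-24825)·629307 + (77164)·202459.

1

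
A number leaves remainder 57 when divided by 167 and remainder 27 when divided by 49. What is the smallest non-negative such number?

Write x = 57 + 167·k. Then 167·k ≡ 27 − 57 ≡ 19 (mod 49).
Need 167⁻¹ mod 49. Extended Euclid on (49, 20):
49 = 2·20 + 9
20 = 2·9 + 2
9 = 4·2 + 1
2 = 2·1 + 0
Back-substitute:
1 = 9 − 4·2
1 = −4·20 + 9·9
1 = 9·49 − 22·20
167⁻¹ ≡ 27 (mod 49), so k ≡ 27·19 ≡ 23 (mod 49).
x = 57 + 167·23 = 3898.

3898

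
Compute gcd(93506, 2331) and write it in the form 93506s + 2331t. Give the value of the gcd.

7

Repeated division:
93506 = 40·2331 + 266
2331 = 8·266 + 203
266 = 1·203 + 63
203 = 3·63 + 14
63 = 4·14 + 7
14 = 2·7 + 0
gcd(93506, 2331) = 7.
Back-substituting:
7 = 63 − 4·14
7 = −4·203 + 13·63
7 = 13·266 − 17·203
7 = −17·2331 + 149·266
7 = 149·93506 − 5977·2331
So 7 = (149)·93506 + (-5977)·2331.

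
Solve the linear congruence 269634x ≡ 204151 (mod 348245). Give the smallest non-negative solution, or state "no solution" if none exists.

246189

First find gcd(269634, 348245):
348245 = 1·269634 + 78611
269634 = 3·78611 + 33801
78611 = 2·33801 + 11009
33801 = 3·11009 + 774
11009 = 14·774 + 173
774 = 4·173 + 82
173 = 2·82 + 9
82 = 9·9 + 1
9 = 9·1 + 0
gcd = 1, so a unique solution mod 348245 exists.
Back-substitute for the Bézout coefficients:
1 = 82 − 9·9
1 = −9·173 + 19·82
1 = 19·774 − 85·173
1 = −85·11009 + 1209·774
1 = 1209·33801 − 3712·11009
1 = −3712·78611 + 8633·33801
1 = 8633·269634 − 29611·78611
1 = −29611·348245 + 38244·269634
So 269634·(38244) ≡ 1 (mod 348245), giving 269634⁻¹ ≡ 38244.
x ≡ 269634⁻¹·204151 ≡ 38244·204151 ≡ 246189 (mod 348245).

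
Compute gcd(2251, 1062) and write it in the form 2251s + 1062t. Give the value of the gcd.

Repeated division:
2251 = 2×1062 + 127
1062 = 8×127 + 46
127 = 2×46 + 35
46 = 1×35 + 11
35 = 3×11 + 2
11 = 5×2 + 1
2 = 2×1 + 0
gcd(2251, 1062) = 1.
Back-substituting:
1 = 11 − 5·2
1 = −5·35 + 16·11
1 = 16·46 − 21·35
1 = −21·127 + 58·46
1 = 58·1062 − 485·127
1 = −485·2251 + 1028·1062
So 1 = (-485)·2251 + (1028)·1062.

1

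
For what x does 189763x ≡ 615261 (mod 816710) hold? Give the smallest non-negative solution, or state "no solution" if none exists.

First find gcd(189763, 816710):
816710 = 4×189763 + 57658
189763 = 3×57658 + 16789
57658 = 3×16789 + 7291
16789 = 2×7291 + 2207
7291 = 3×2207 + 670
2207 = 3×670 + 197
670 = 3×197 + 79
197 = 2×79 + 39
79 = 2×39 + 1
39 = 39×1 + 0
gcd = 1, so a unique solution mod 816710 exists.
Back-substitute for the Bézout coefficients:
1 = 79 − 2·39
1 = −2·197 + 5·79
1 = 5·670 − 17·197
1 = −17·2207 + 56·670
1 = 56·7291 − 185·2207
1 = −185·16789 + 426·7291
1 = 426·57658 − 1463·16789
1 = −1463·189763 + 4815·57658
1 = 4815·816710 − 20723·189763
So 189763·(-20723) ≡ 1 (mod 816710), giving 189763⁻¹ ≡ 795987.
x ≡ 189763⁻¹·615261 ≡ 795987·615261 ≡ 422817 (mod 816710).

422817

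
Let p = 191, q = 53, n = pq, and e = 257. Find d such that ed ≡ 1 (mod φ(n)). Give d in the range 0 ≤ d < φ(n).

5113

φ(n) = (p−1)(q−1) = 190·52 = 9880.
Need d with 257·d ≡ 1 (mod 9880). Apply the extended Euclidean algorithm:
9880 = 38·257 + 114
257 = 2·114 + 29
114 = 3·29 + 27
29 = 1·27 + 2
27 = 13·2 + 1
2 = 2·1 + 0
Back-substitute:
1 = 27 − 13·2
1 = −13·29 + 14·27
1 = 14·114 − 55·29
1 = −55·257 + 124·114
1 = 124·9880 − 4767·257
So 257·(-4767) ≡ 1 (mod 9880), hence d ≡ -4767 ≡ 5113 (mod 9880).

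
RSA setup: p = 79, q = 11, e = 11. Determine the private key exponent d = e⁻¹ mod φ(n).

φ(n) = (p−1)(q−1) = 78·10 = 780.
Need d with 11·d ≡ 1 (mod 780). Apply the extended Euclidean algorithm:
780 = 70·11 + 10
11 = 1·10 + 1
10 = 10·1 + 0
Back-substitute:
1 = 11 − 10
1 = −780 + 71·11
So 11·71 ≡ 1 (mod 780), hence d = 71.

71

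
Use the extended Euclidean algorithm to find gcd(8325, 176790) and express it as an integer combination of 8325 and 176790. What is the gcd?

15

Euclidean algorithm:
176790 = 21·8325 + 1965
8325 = 4·1965 + 465
1965 = 4·465 + 105
465 = 4·105 + 45
105 = 2·45 + 15
45 = 3·15 + 0
gcd(8325, 176790) = 15.
Working backward:
15 = 105 − 2·45
15 = −2·465 + 9·105
15 = 9·1965 − 38·465
15 = −38·8325 + 161·1965
15 = 161·176790 − 3419·8325
So 15 = (161)·176790 + (-3419)·8325.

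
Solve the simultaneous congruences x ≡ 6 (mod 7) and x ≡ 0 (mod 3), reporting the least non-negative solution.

Write x = 6 + 7·k. Then 7·k ≡ 0 − 6 ≡ 0 (mod 3).
Need 7⁻¹ mod 3. Extended Euclid on (3, 1):
3 = 3×1 + 0
7⁻¹ ≡ 1 (mod 3), so k ≡ 1·0 ≡ 0 (mod 3).
x = 6 + 7·0 = 6.

6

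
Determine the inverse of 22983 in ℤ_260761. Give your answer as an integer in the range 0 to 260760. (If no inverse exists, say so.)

gcd(260761, 22983) by repeated division:
260761 = 11*22983 + 7948
22983 = 2*7948 + 7087
7948 = 1*7087 + 861
7087 = 8*861 + 199
861 = 4*199 + 65
199 = 3*65 + 4
65 = 16*4 + 1
4 = 4*1 + 0
The gcd is 1. Working backward:
1 = 65 − 16·4
1 = −16·199 + 49·65
1 = 49·861 − 212·199
1 = −212·7087 + 1745·861
1 = 1745·7948 − 1957·7087
1 = −1957·22983 + 5659·7948
1 = 5659·260761 − 64206·22983
Thus 22983·(-64206) ≡ 1 (mod 260761); reducing, -64206 mod 260761 = 196555.

196555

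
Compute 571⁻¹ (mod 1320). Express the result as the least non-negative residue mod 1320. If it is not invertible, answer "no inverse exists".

571

gcd(1320, 571) by repeated division:
1320 = 2×571 + 178
571 = 3×178 + 37
178 = 4×37 + 30
37 = 1×30 + 7
30 = 4×7 + 2
7 = 3×2 + 1
2 = 2×1 + 0
Since gcd(571, 1320) = 1, back-substitute to write 1 as a combination:
1 = 7 − 3·2
1 = −3·30 + 13·7
1 = 13·37 − 16·30
1 = −16·178 + 77·37
1 = 77·571 − 247·178
1 = −247·1320 + 571·571
So 571·571 ≡ 1 (mod 1320).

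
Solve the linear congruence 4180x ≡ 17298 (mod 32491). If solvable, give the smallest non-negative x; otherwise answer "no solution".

10280

First find gcd(4180, 32491):
32491 = 7×4180 + 3231
4180 = 1×3231 + 949
3231 = 3×949 + 384
949 = 2×384 + 181
384 = 2×181 + 22
181 = 8×22 + 5
22 = 4×5 + 2
5 = 2×2 + 1
2 = 2×1 + 0
gcd = 1, so a unique solution mod 32491 exists.
Back-substitute for the Bézout coefficients:
1 = 5 − 2·2
1 = −2·22 + 9·5
1 = 9·181 − 74·22
1 = −74·384 + 157·181
1 = 157·949 − 388·384
1 = −388·3231 + 1321·949
1 = 1321·4180 − 1709·3231
1 = −1709·32491 + 13284·4180
So 4180·(13284) ≡ 1 (mod 32491), giving 4180⁻¹ ≡ 13284.
x ≡ 4180⁻¹·17298 ≡ 13284·17298 ≡ 10280 (mod 32491).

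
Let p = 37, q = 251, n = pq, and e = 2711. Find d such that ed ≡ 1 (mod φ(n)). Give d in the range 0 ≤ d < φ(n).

1391

φ(n) = (p−1)(q−1) = 36·250 = 9000.
Need d with 2711·d ≡ 1 (mod 9000). Apply the extended Euclidean algorithm:
9000 = 3×2711 + 867
2711 = 3×867 + 110
867 = 7×110 + 97
110 = 1×97 + 13
97 = 7×13 + 6
13 = 2×6 + 1
6 = 6×1 + 0
Back-substitute:
1 = 13 − 2·6
1 = −2·97 + 15·13
1 = 15·110 − 17·97
1 = −17·867 + 134·110
1 = 134·2711 − 419·867
1 = −419·9000 + 1391·2711
So 2711·1391 ≡ 1 (mod 9000), hence d = 1391.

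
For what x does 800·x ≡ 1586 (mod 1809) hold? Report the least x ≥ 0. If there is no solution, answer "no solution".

106

First find gcd(800, 1809):
1809 = 2·800 + 209
800 = 3·209 + 173
209 = 1·173 + 36
173 = 4·36 + 29
36 = 1·29 + 7
29 = 4·7 + 1
7 = 7·1 + 0
gcd = 1, so a unique solution mod 1809 exists.
Back-substitute for the Bézout coefficients:
1 = 29 − 4·7
1 = −4·36 + 5·29
1 = 5·173 − 24·36
1 = −24·209 + 29·173
1 = 29·800 − 111·209
1 = −111·1809 + 251·800
So 800·(251) ≡ 1 (mod 1809), giving 800⁻¹ ≡ 251.
x ≡ 800⁻¹·1586 ≡ 251·1586 ≡ 106 (mod 1809).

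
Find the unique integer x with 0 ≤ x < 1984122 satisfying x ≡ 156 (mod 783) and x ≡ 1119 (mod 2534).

320403

Write x = 156 + 783·k. Then 783·k ≡ 1119 − 156 ≡ 963 (mod 2534).
Need 783⁻¹ mod 2534. Extended Euclid on (2534, 783):
2534 = 3*783 + 185
783 = 4*185 + 43
185 = 4*43 + 13
43 = 3*13 + 4
13 = 3*4 + 1
4 = 4*1 + 0
Back-substitute:
1 = 13 − 3·4
1 = −3·43 + 10·13
1 = 10·185 − 43·43
1 = −43·783 + 182·185
1 = 182·2534 − 589·783
783⁻¹ ≡ 1945 (mod 2534), so k ≡ 1945·963 ≡ 409 (mod 2534).
x = 156 + 783·409 = 320403.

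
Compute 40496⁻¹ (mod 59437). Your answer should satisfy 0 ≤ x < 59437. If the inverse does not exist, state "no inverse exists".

41042

Apply the Euclidean algorithm to 59437 and 40496:
59437 = 1*40496 + 18941
40496 = 2*18941 + 2614
18941 = 7*2614 + 643
2614 = 4*643 + 42
643 = 15*42 + 13
42 = 3*13 + 3
13 = 4*3 + 1
3 = 3*1 + 0
Since gcd(40496, 59437) = 1, back-substitute to write 1 as a combination:
1 = 13 − 4·3
1 = −4·42 + 13·13
1 = 13·643 − 199·42
1 = −199·2614 + 809·643
1 = 809·18941 − 5862·2614
1 = −5862·40496 + 12533·18941
1 = 12533·59437 − 18395·40496
So 40496·(-18395) ≡ 1 (mod 59437), and -18395 ≡ 41042 (mod 59437).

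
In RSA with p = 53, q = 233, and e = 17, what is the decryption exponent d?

2129

φ(n) = (p−1)(q−1) = 52·232 = 12064.
Need d with 17·d ≡ 1 (mod 12064). Apply the extended Euclidean algorithm:
12064 = 709·17 + 11
17 = 1·11 + 6
11 = 1·6 + 5
6 = 1·5 + 1
5 = 5·1 + 0
Back-substitute:
1 = 6 − 5
1 = −11 + 2·6
1 = 2·17 − 3·11
1 = −3·12064 + 2129·17
So 17·2129 ≡ 1 (mod 12064), hence d = 2129.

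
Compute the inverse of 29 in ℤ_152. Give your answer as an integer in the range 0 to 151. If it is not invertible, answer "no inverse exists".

gcd(152, 29) by repeated division:
152 = 5×29 + 7
29 = 4×7 + 1
7 = 7×1 + 0
Since gcd(29, 152) = 1, back-substitute to write 1 as a combination:
1 = 29 − 4·7
1 = −4·152 + 21·29
So 29·21 ≡ 1 (mod 152).

21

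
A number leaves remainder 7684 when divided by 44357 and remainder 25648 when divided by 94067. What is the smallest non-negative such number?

Write x = 7684 + 44357·k. Then 44357·k ≡ 25648 − 7684 ≡ 17964 (mod 94067).
Need 44357⁻¹ mod 94067. Extended Euclid on (94067, 44357):
94067 = 2*44357 + 5353
44357 = 8*5353 + 1533
5353 = 3*1533 + 754
1533 = 2*754 + 25
754 = 30*25 + 4
25 = 6*4 + 1
4 = 4*1 + 0
Back-substitute:
1 = 25 − 6·4
1 = −6·754 + 181·25
1 = 181·1533 − 368·754
1 = −368·5353 + 1285·1533
1 = 1285·44357 − 10648·5353
1 = −10648·94067 + 22581·44357
44357⁻¹ ≡ 22581 (mod 94067), so k ≡ 22581·17964 ≡ 28180 (mod 94067).
x = 7684 + 44357·28180 = 1249987944.

1249987944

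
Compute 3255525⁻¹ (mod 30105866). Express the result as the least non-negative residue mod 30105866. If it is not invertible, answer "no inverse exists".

no inverse exists

Compute gcd(3255525, 30105866):
30105866 = 9·3255525 + 806141
3255525 = 4·806141 + 30961
806141 = 26·30961 + 1155
30961 = 26·1155 + 931
1155 = 1·931 + 224
931 = 4·224 + 35
224 = 6·35 + 14
35 = 2·14 + 7
14 = 2·7 + 0
Since gcd = 7 > 1, 3255525 is not a unit mod 30105866.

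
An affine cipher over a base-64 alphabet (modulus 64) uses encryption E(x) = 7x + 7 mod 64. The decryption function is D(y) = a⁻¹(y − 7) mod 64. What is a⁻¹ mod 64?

55

Extended Euclidean algorithm:
64 = 9*7 + 1
7 = 7*1 + 0
Since gcd(7, 64) = 1, back-substitute to write 1 as a combination:
1 = 64 − 9·7
Thus 7·(-9) ≡ 1 (mod 64); reducing, -9 mod 64 = 55.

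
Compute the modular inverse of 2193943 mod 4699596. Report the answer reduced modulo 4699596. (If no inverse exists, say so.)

Apply the Euclidean algorithm to 4699596 and 2193943:
4699596 = 2×2193943 + 311710
2193943 = 7×311710 + 11973
311710 = 26×11973 + 412
11973 = 29×412 + 25
412 = 16×25 + 12
25 = 2×12 + 1
12 = 12×1 + 0
Since gcd(2193943, 4699596) = 1, back-substitute to write 1 as a combination:
1 = 25 − 2·12
1 = −2·412 + 33·25
1 = 33·11973 − 959·412
1 = −959·311710 + 24967·11973
1 = 24967·2193943 − 175728·311710
1 = −175728·4699596 + 376423·2193943
So 2193943·376423 ≡ 1 (mod 4699596).

376423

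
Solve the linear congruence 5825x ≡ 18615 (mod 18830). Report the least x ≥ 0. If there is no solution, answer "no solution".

737

First find gcd(5825, 18830):
18830 = 3×5825 + 1355
5825 = 4×1355 + 405
1355 = 3×405 + 140
405 = 2×140 + 125
140 = 1×125 + 15
125 = 8×15 + 5
15 = 3×5 + 0
gcd = 5 and 5 | 18615, so solutions exist. Divide through by 5: 1165x ≡ 3723 (mod 3766).
Now find 1165⁻¹ mod 3766:
3766 = 3·1165 + 271
1165 = 4·271 + 81
271 = 3·81 + 28
81 = 2·28 + 25
28 = 1·25 + 3
25 = 8·3 + 1
3 = 3·1 + 0
Back-substitute:
1 = 25 − 8·3
1 = −8·28 + 9·25
1 = 9·81 − 26·28
1 = −26·271 + 87·81
1 = 87·1165 − 374·271
1 = −374·3766 + 1209·1165
So 1165⁻¹ ≡ 1209 (mod 3766).
Then x ≡ 1209·3723 ≡ 737 (mod 3766); the smallest non-negative solution is x = 737.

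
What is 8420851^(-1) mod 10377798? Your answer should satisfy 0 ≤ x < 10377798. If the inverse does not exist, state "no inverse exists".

Run Euclid on (10377798, 8420851):
10377798 = 1*8420851 + 1956947
8420851 = 4*1956947 + 593063
1956947 = 3*593063 + 177758
593063 = 3*177758 + 59789
177758 = 2*59789 + 58180
59789 = 1*58180 + 1609
58180 = 36*1609 + 256
1609 = 6*256 + 73
256 = 3*73 + 37
73 = 1*37 + 36
37 = 1*36 + 1
36 = 36*1 + 0
Since gcd(8420851, 10377798) = 1, back-substitute to write 1 as a combination:
1 = 37 − 36
1 = −73 + 2·37
1 = 2·256 − 7·73
1 = −7·1609 + 44·256
1 = 44·58180 − 1591·1609
1 = −1591·59789 + 1635·58180
1 = 1635·177758 − 4861·59789
1 = −4861·593063 + 16218·177758
1 = 16218·1956947 − 53515·593063
1 = −53515·8420851 + 230278·1956947
1 = 230278·10377798 − 283793·8420851
So 8420851·(-283793) ≡ 1 (mod 10377798), and -283793 ≡ 10094005 (mod 10377798).

10094005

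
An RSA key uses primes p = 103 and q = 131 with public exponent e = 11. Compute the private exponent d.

φ(n) = (p−1)(q−1) = 102·130 = 13260.
Need d with 11·d ≡ 1 (mod 13260). Apply the extended Euclidean algorithm:
13260 = 1205*11 + 5
11 = 2*5 + 1
5 = 5*1 + 0
Back-substitute:
1 = 11 − 2·5
1 = −2·13260 + 2411·11
So 11·2411 ≡ 1 (mod 13260), hence d = 2411.

2411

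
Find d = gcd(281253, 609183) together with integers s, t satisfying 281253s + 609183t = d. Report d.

3

Apply Euclid's algorithm to 609183 and 281253:
609183 = 2·281253 + 46677
281253 = 6·46677 + 1191
46677 = 39·1191 + 228
1191 = 5·228 + 51
228 = 4·51 + 24
51 = 2·24 + 3
24 = 8·3 + 0
gcd(281253, 609183) = 3.
Working backward:
3 = 51 − 2·24
3 = −2·228 + 9·51
3 = 9·1191 − 47·228
3 = −47·46677 + 1842·1191
3 = 1842·281253 − 11099·46677
3 = −11099·609183 + 24040·281253
So 3 = (-11099)·609183 + (24040)·281253.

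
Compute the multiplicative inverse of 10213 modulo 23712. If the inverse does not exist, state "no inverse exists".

2605

Extended Euclidean algorithm:
23712 = 2·10213 + 3286
10213 = 3·3286 + 355
3286 = 9·355 + 91
355 = 3·91 + 82
91 = 1·82 + 9
82 = 9·9 + 1
9 = 9·1 + 0
The gcd is 1. Working backward:
1 = 82 − 9·9
1 = −9·91 + 10·82
1 = 10·355 − 39·91
1 = −39·3286 + 361·355
1 = 361·10213 − 1122·3286
1 = −1122·23712 + 2605·10213
So 10213·2605 ≡ 1 (mod 23712).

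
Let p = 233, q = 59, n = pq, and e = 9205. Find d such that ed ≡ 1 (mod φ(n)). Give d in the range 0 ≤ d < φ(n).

4077

φ(n) = (p−1)(q−1) = 232·58 = 13456.
Need d with 9205·d ≡ 1 (mod 13456). Apply the extended Euclidean algorithm:
13456 = 1×9205 + 4251
9205 = 2×4251 + 703
4251 = 6×703 + 33
703 = 21×33 + 10
33 = 3×10 + 3
10 = 3×3 + 1
3 = 3×1 + 0
Back-substitute:
1 = 10 − 3·3
1 = −3·33 + 10·10
1 = 10·703 − 213·33
1 = −213·4251 + 1288·703
1 = 1288·9205 − 2789·4251
1 = −2789·13456 + 4077·9205
So 9205·4077 ≡ 1 (mod 13456), hence d = 4077.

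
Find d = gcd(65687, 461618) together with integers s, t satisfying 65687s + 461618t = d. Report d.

1

Apply Euclid's algorithm to 461618 and 65687:
461618 = 7·65687 + 1809
65687 = 36·1809 + 563
1809 = 3·563 + 120
563 = 4·120 + 83
120 = 1·83 + 37
83 = 2·37 + 9
37 = 4·9 + 1
9 = 9·1 + 0
gcd(65687, 461618) = 1.
Working backward:
1 = 37 − 4·9
1 = −4·83 + 9·37
1 = 9·120 − 13·83
1 = −13·563 + 61·120
1 = 61·1809 − 196·563
1 = −196·65687 + 7117·1809
1 = 7117·461618 − 50015·65687
So 1 = (7117)·461618 + (-50015)·65687.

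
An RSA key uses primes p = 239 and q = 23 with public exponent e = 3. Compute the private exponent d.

3491

φ(n) = (p−1)(q−1) = 238·22 = 5236.
Need d with 3·d ≡ 1 (mod 5236). Apply the extended Euclidean algorithm:
5236 = 1745*3 + 1
3 = 3*1 + 0
Back-substitute:
1 = 5236 − 1745·3
So 3·(-1745) ≡ 1 (mod 5236), hence d ≡ -1745 ≡ 3491 (mod 5236).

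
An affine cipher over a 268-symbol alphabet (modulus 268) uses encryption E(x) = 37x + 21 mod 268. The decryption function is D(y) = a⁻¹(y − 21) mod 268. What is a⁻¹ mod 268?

29

Run Euclid on (268, 37):
268 = 7*37 + 9
37 = 4*9 + 1
9 = 9*1 + 0
The gcd is 1. Working backward:
1 = 37 − 4·9
1 = −4·268 + 29·37
So 37·29 ≡ 1 (mod 268).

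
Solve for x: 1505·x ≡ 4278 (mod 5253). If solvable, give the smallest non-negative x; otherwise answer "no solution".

First find gcd(1505, 5253):
5253 = 3×1505 + 738
1505 = 2×738 + 29
738 = 25×29 + 13
29 = 2×13 + 3
13 = 4×3 + 1
3 = 3×1 + 0
gcd = 1, so a unique solution mod 5253 exists.
Back-substitute for the Bézout coefficients:
1 = 13 − 4·3
1 = −4·29 + 9·13
1 = 9·738 − 229·29
1 = −229·1505 + 467·738
1 = 467·5253 − 1630·1505
So 1505·(-1630) ≡ 1 (mod 5253), giving 1505⁻¹ ≡ 3623.
x ≡ 1505⁻¹·4278 ≡ 3623·4278 ≡ 2844 (mod 5253).

2844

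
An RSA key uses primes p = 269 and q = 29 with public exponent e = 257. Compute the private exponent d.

3825

φ(n) = (p−1)(q−1) = 268·28 = 7504.
Need d with 257·d ≡ 1 (mod 7504). Apply the extended Euclidean algorithm:
7504 = 29×257 + 51
257 = 5×51 + 2
51 = 25×2 + 1
2 = 2×1 + 0
Back-substitute:
1 = 51 − 25·2
1 = −25·257 + 126·51
1 = 126·7504 − 3679·257
So 257·(-3679) ≡ 1 (mod 7504), hence d ≡ -3679 ≡ 3825 (mod 7504).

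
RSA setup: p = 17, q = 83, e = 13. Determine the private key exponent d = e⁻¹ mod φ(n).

φ(n) = (p−1)(q−1) = 16·82 = 1312.
Need d with 13·d ≡ 1 (mod 1312). Apply the extended Euclidean algorithm:
1312 = 100*13 + 12
13 = 1*12 + 1
12 = 12*1 + 0
Back-substitute:
1 = 13 − 12
1 = −1312 + 101·13
So 13·101 ≡ 1 (mod 1312), hence d = 101.

101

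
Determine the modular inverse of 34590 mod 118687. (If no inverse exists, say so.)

Run Euclid on (118687, 34590):
118687 = 3×34590 + 14917
34590 = 2×14917 + 4756
14917 = 3×4756 + 649
4756 = 7×649 + 213
649 = 3×213 + 10
213 = 21×10 + 3
10 = 3×3 + 1
3 = 3×1 + 0
Since gcd(34590, 118687) = 1, back-substitute to write 1 as a combination:
1 = 10 − 3·3
1 = −3·213 + 64·10
1 = 64·649 − 195·213
1 = −195·4756 + 1429·649
1 = 1429·14917 − 4482·4756
1 = −4482·34590 + 10393·14917
1 = 10393·118687 − 35661·34590
Thus 34590·(-35661) ≡ 1 (mod 118687); reducing, -35661 mod 118687 = 83026.

83026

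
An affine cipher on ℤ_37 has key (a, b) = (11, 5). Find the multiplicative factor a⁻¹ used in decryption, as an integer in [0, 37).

27

Apply the Euclidean algorithm to 37 and 11:
37 = 3·11 + 4
11 = 2·4 + 3
4 = 1·3 + 1
3 = 3·1 + 0
Since gcd(11, 37) = 1, back-substitute to write 1 as a combination:
1 = 4 − 3
1 = −11 + 3·4
1 = 3·37 − 10·11
So 11·(-10) ≡ 1 (mod 37), and -10 ≡ 27 (mod 37).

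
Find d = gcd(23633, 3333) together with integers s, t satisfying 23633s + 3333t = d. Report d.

Euclidean algorithm:
23633 = 7×3333 + 302
3333 = 11×302 + 11
302 = 27×11 + 5
11 = 2×5 + 1
5 = 5×1 + 0
gcd(23633, 3333) = 1.
Express as a combination:
1 = 11 − 2·5
1 = −2·302 + 55·11
1 = 55·3333 − 607·302
1 = −607·23633 + 4304·3333
So 1 = (-607)·23633 + (4304)·3333.

1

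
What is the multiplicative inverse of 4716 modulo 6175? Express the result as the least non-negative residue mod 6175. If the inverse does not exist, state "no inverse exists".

Apply the Euclidean algorithm to 6175 and 4716:
6175 = 1×4716 + 1459
4716 = 3×1459 + 339
1459 = 4×339 + 103
339 = 3×103 + 30
103 = 3×30 + 13
30 = 2×13 + 4
13 = 3×4 + 1
4 = 4×1 + 0
Since gcd(4716, 6175) = 1, back-substitute to write 1 as a combination:
1 = 13 − 3·4
1 = −3·30 + 7·13
1 = 7·103 − 24·30
1 = −24·339 + 79·103
1 = 79·1459 − 340·339
1 = −340·4716 + 1099·1459
1 = 1099·6175 − 1439·4716
Thus 4716·(-1439) ≡ 1 (mod 6175); reducing, -1439 mod 6175 = 4736.

4736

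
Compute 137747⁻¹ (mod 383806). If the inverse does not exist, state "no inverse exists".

120377

gcd(383806, 137747) by repeated division:
383806 = 2·137747 + 108312
137747 = 1·108312 + 29435
108312 = 3·29435 + 20007
29435 = 1·20007 + 9428
20007 = 2·9428 + 1151
9428 = 8·1151 + 220
1151 = 5·220 + 51
220 = 4·51 + 16
51 = 3·16 + 3
16 = 5·3 + 1
3 = 3·1 + 0
gcd = 1, so the inverse exists. Back-substitute:
1 = 16 − 5·3
1 = −5·51 + 16·16
1 = 16·220 − 69·51
1 = −69·1151 + 361·220
1 = 361·9428 − 2957·1151
1 = −2957·20007 + 6275·9428
1 = 6275·29435 − 9232·20007
1 = −9232·108312 + 33971·29435
1 = 33971·137747 − 43203·108312
1 = −43203·383806 + 120377·137747
So 137747·120377 ≡ 1 (mod 383806).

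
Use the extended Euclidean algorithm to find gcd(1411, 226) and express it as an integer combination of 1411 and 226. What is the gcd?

1

Repeated division:
1411 = 6*226 + 55
226 = 4*55 + 6
55 = 9*6 + 1
6 = 6*1 + 0
gcd(1411, 226) = 1.
Back-substituting:
1 = 55 − 9·6
1 = −9·226 + 37·55
1 = 37·1411 − 231·226
So 1 = (37)·1411 + (-231)·226.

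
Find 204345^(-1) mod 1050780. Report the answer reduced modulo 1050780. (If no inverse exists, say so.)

no inverse exists

Euclidean algorithm on 1050780, 204345:
1050780 = 5*204345 + 29055
204345 = 7*29055 + 960
29055 = 30*960 + 255
960 = 3*255 + 195
255 = 1*195 + 60
195 = 3*60 + 15
60 = 4*15 + 0
Since gcd = 15 > 1, 204345 is not a unit mod 1050780.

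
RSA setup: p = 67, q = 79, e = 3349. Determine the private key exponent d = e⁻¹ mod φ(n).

4321

φ(n) = (p−1)(q−1) = 66·78 = 5148.
Need d with 3349·d ≡ 1 (mod 5148). Apply the extended Euclidean algorithm:
5148 = 1·3349 + 1799
3349 = 1·1799 + 1550
1799 = 1·1550 + 249
1550 = 6·249 + 56
249 = 4·56 + 25
56 = 2·25 + 6
25 = 4·6 + 1
6 = 6·1 + 0
Back-substitute:
1 = 25 − 4·6
1 = −4·56 + 9·25
1 = 9·249 − 40·56
1 = −40·1550 + 249·249
1 = 249·1799 − 289·1550
1 = −289·3349 + 538·1799
1 = 538·5148 − 827·3349
So 3349·(-827) ≡ 1 (mod 5148), hence d ≡ -827 ≡ 4321 (mod 5148).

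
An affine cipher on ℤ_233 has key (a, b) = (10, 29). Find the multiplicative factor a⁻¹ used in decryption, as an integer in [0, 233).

70

Extended Euclidean algorithm:
233 = 23*10 + 3
10 = 3*3 + 1
3 = 3*1 + 0
Since gcd(10, 233) = 1, back-substitute to write 1 as a combination:
1 = 10 − 3·3
1 = −3·233 + 70·10
So 10·70 ≡ 1 (mod 233).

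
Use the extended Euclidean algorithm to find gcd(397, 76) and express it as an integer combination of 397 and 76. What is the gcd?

1

Repeated division:
397 = 5×76 + 17
76 = 4×17 + 8
17 = 2×8 + 1
8 = 8×1 + 0
gcd(397, 76) = 1.
Working backward:
1 = 17 − 2·8
1 = −2·76 + 9·17
1 = 9·397 − 47·76
So 1 = (9)·397 + (-47)·76.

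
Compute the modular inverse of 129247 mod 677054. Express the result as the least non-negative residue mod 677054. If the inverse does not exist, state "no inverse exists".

Run Euclid on (677054, 129247):
677054 = 5×129247 + 30819
129247 = 4×30819 + 5971
30819 = 5×5971 + 964
5971 = 6×964 + 187
964 = 5×187 + 29
187 = 6×29 + 13
29 = 2×13 + 3
13 = 4×3 + 1
3 = 3×1 + 0
Since gcd(129247, 677054) = 1, back-substitute to write 1 as a combination:
1 = 13 − 4·3
1 = −4·29 + 9·13
1 = 9·187 − 58·29
1 = −58·964 + 299·187
1 = 299·5971 − 1852·964
1 = −1852·30819 + 9559·5971
1 = 9559·129247 − 40088·30819
1 = −40088·677054 + 209999·129247
So 129247·209999 ≡ 1 (mod 677054).

209999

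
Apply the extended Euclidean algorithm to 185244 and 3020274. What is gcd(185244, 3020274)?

Apply Euclid's algorithm to 3020274 and 185244:
3020274 = 16×185244 + 56370
185244 = 3×56370 + 16134
56370 = 3×16134 + 7968
16134 = 2×7968 + 198
7968 = 40×198 + 48
198 = 4×48 + 6
48 = 8×6 + 0
gcd(185244, 3020274) = 6.
Working backward:
6 = 198 − 4·48
6 = −4·7968 + 161·198
6 = 161·16134 − 326·7968
6 = −326·56370 + 1139·16134
6 = 1139·185244 − 3743·56370
6 = −3743·3020274 + 61027·185244
So 6 = (-3743)·3020274 + (61027)·185244.

6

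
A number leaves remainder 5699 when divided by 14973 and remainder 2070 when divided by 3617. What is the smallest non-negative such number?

11909234

Write x = 5699 + 14973·k. Then 14973·k ≡ 2070 − 5699 ≡ 3605 (mod 3617).
Need 14973⁻¹ mod 3617. Extended Euclid on (3617, 505):
3617 = 7·505 + 82
505 = 6·82 + 13
82 = 6·13 + 4
13 = 3·4 + 1
4 = 4·1 + 0
Back-substitute:
1 = 13 − 3·4
1 = −3·82 + 19·13
1 = 19·505 − 117·82
1 = −117·3617 + 838·505
14973⁻¹ ≡ 838 (mod 3617), so k ≡ 838·3605 ≡ 795 (mod 3617).
x = 5699 + 14973·795 = 11909234.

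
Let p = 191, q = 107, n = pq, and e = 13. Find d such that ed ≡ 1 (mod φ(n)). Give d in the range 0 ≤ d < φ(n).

φ(n) = (p−1)(q−1) = 190·106 = 20140.
Need d with 13·d ≡ 1 (mod 20140). Apply the extended Euclidean algorithm:
20140 = 1549·13 + 3
13 = 4·3 + 1
3 = 3·1 + 0
Back-substitute:
1 = 13 − 4·3
1 = −4·20140 + 6197·13
So 13·6197 ≡ 1 (mod 20140), hence d = 6197.

6197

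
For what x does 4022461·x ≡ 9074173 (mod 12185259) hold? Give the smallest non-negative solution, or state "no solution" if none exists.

1407820

First find gcd(4022461, 12185259):
12185259 = 3*4022461 + 117876
4022461 = 34*117876 + 14677
117876 = 8*14677 + 460
14677 = 31*460 + 417
460 = 1*417 + 43
417 = 9*43 + 30
43 = 1*30 + 13
30 = 2*13 + 4
13 = 3*4 + 1
4 = 4*1 + 0
gcd = 1, so a unique solution mod 12185259 exists.
Back-substitute for the Bézout coefficients:
1 = 13 − 3·4
1 = −3·30 + 7·13
1 = 7·43 − 10·30
1 = −10·417 + 97·43
1 = 97·460 − 107·417
1 = −107·14677 + 3414·460
1 = 3414·117876 − 27419·14677
1 = −27419·4022461 + 935660·117876
1 = 935660·12185259 − 2834399·4022461
So 4022461·(-2834399) ≡ 1 (mod 12185259), giving 4022461⁻¹ ≡ 9350860.
x ≡ 4022461⁻¹·9074173 ≡ 9350860·9074173 ≡ 1407820 (mod 12185259).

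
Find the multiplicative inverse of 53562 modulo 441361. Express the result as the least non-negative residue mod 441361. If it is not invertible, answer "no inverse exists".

232019

Run Euclid on (441361, 53562):
441361 = 8·53562 + 12865
53562 = 4·12865 + 2102
12865 = 6·2102 + 253
2102 = 8·253 + 78
253 = 3·78 + 19
78 = 4·19 + 2
19 = 9·2 + 1
2 = 2·1 + 0
gcd = 1, so the inverse exists. Back-substitute:
1 = 19 − 9·2
1 = −9·78 + 37·19
1 = 37·253 − 120·78
1 = −120·2102 + 997·253
1 = 997·12865 − 6102·2102
1 = −6102·53562 + 25405·12865
1 = 25405·441361 − 209342·53562
So 53562·(-209342) ≡ 1 (mod 441361), and -209342 ≡ 232019 (mod 441361).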